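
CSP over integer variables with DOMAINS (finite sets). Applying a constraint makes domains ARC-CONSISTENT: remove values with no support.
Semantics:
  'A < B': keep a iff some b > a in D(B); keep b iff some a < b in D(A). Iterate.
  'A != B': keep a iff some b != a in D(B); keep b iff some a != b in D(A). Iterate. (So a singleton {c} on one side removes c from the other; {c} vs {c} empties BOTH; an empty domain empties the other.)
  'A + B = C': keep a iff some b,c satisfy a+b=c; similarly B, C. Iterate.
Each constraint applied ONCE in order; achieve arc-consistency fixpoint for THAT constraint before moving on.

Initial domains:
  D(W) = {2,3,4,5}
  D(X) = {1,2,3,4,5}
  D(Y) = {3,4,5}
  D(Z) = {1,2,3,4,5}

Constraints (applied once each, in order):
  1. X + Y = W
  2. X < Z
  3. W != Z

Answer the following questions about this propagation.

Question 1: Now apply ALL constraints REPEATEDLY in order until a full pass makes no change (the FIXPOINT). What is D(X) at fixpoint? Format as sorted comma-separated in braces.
pass 0 (initial): D(X)={1,2,3,4,5}
pass 1: W {2,3,4,5}->{4,5}; X {1,2,3,4,5}->{1,2}; Y {3,4,5}->{3,4}; Z {1,2,3,4,5}->{2,3,4,5}
pass 2: no change
Fixpoint after 2 passes: D(X) = {1,2}

Answer: {1,2}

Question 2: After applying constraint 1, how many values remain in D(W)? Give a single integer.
Answer: 2

Derivation:
Constraint 1 (X + Y = W) on D(X)={1,2,3,4,5} D(Y)={3,4,5} D(W)={2,3,4,5}: X {1,2,3,4,5}->{1,2}; Y {3,4,5}->{3,4}; W {2,3,4,5}->{4,5}
So after constraint 1: D(W)={4,5}, size = 2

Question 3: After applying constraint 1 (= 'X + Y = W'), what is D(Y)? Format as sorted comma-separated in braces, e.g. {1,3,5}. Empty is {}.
Answer: {3,4}

Derivation:
Constraint 1 (X + Y = W) on D(X)={1,2,3,4,5} D(Y)={3,4,5} D(W)={2,3,4,5}: X {1,2,3,4,5}->{1,2}; Y {3,4,5}->{3,4}; W {2,3,4,5}->{4,5}
So after constraint 1: D(Y) = {3,4}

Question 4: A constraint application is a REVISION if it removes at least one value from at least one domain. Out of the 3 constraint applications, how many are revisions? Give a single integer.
Answer: 2

Derivation:
Constraint 1 (X + Y = W) on D(X)={1,2,3,4,5} D(Y)={3,4,5} D(W)={2,3,4,5}: X {1,2,3,4,5}->{1,2}; Y {3,4,5}->{3,4}; W {2,3,4,5}->{4,5} => REVISION
Constraint 2 (X < Z) on D(X)={1,2} D(Z)={1,2,3,4,5}: Z {1,2,3,4,5}->{2,3,4,5} => REVISION
Constraint 3 (W != Z) on D(W)={4,5} D(Z)={2,3,4,5}: no change => not a revision
Total revisions = 2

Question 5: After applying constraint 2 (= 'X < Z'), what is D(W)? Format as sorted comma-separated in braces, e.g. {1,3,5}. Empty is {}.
Answer: {4,5}

Derivation:
Constraint 1 (X + Y = W) on D(X)={1,2,3,4,5} D(Y)={3,4,5} D(W)={2,3,4,5}: X {1,2,3,4,5}->{1,2}; Y {3,4,5}->{3,4}; W {2,3,4,5}->{4,5}
Constraint 2 (X < Z) on D(X)={1,2} D(Z)={1,2,3,4,5}: Z {1,2,3,4,5}->{2,3,4,5}
So after constraint 2: D(W) = {4,5}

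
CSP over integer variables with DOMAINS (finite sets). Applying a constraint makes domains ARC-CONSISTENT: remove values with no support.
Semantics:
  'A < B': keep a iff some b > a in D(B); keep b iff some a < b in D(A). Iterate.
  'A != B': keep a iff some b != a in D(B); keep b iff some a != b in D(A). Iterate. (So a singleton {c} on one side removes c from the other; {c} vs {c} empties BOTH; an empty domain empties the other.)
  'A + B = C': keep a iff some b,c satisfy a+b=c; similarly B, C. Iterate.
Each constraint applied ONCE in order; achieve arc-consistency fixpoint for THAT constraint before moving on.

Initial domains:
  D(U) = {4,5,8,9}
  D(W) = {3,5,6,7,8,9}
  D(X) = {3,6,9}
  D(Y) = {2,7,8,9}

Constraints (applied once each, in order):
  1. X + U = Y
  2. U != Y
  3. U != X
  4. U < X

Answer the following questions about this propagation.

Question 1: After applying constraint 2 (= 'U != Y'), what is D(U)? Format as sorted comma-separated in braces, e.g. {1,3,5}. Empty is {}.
Constraint 1 (X + U = Y) on D(X)={3,6,9} D(U)={4,5,8,9} D(Y)={2,7,8,9}: X {3,6,9}->{3}; U {4,5,8,9}->{4,5}; Y {2,7,8,9}->{7,8}
Constraint 2 (U != Y) on D(U)={4,5} D(Y)={7,8}: no change
So after constraint 2: D(U) = {4,5}

Answer: {4,5}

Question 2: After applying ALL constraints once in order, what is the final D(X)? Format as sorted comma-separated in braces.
Constraint 1 (X + U = Y) on D(X)={3,6,9} D(U)={4,5,8,9} D(Y)={2,7,8,9}: X {3,6,9}->{3}; U {4,5,8,9}->{4,5}; Y {2,7,8,9}->{7,8}
Constraint 2 (U != Y) on D(U)={4,5} D(Y)={7,8}: no change
Constraint 3 (U != X) on D(U)={4,5} D(X)={3}: no change
Constraint 4 (U < X) on D(U)={4,5} D(X)={3}: U {4,5}->{}; X {3}->{}
So after all 4 constraints: D(X) = {}

Answer: {}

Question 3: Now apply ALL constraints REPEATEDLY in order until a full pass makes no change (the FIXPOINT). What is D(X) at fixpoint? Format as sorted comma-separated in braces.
pass 0 (initial): D(X)={3,6,9}
pass 1: U {4,5,8,9}->{}; X {3,6,9}->{}; Y {2,7,8,9}->{7,8}
pass 2: Y {7,8}->{}
pass 3: no change
Fixpoint after 3 passes: D(X) = {}

Answer: {}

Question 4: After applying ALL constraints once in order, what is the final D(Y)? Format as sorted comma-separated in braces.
Answer: {7,8}

Derivation:
Constraint 1 (X + U = Y) on D(X)={3,6,9} D(U)={4,5,8,9} D(Y)={2,7,8,9}: X {3,6,9}->{3}; U {4,5,8,9}->{4,5}; Y {2,7,8,9}->{7,8}
Constraint 2 (U != Y) on D(U)={4,5} D(Y)={7,8}: no change
Constraint 3 (U != X) on D(U)={4,5} D(X)={3}: no change
Constraint 4 (U < X) on D(U)={4,5} D(X)={3}: U {4,5}->{}; X {3}->{}
So after all 4 constraints: D(Y) = {7,8}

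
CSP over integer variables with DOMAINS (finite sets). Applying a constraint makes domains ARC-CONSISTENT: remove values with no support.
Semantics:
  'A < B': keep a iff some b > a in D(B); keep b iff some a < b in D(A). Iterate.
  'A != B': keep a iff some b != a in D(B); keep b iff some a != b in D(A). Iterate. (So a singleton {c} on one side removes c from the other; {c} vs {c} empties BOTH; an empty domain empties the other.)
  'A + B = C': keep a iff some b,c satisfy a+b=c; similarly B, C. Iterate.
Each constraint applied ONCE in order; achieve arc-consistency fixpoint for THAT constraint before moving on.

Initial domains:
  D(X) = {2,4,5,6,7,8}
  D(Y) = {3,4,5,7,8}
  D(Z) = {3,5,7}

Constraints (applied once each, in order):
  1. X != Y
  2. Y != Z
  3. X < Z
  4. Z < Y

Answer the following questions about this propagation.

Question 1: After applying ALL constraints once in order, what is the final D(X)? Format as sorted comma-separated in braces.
Constraint 1 (X != Y) on D(X)={2,4,5,6,7,8} D(Y)={3,4,5,7,8}: no change
Constraint 2 (Y != Z) on D(Y)={3,4,5,7,8} D(Z)={3,5,7}: no change
Constraint 3 (X < Z) on D(X)={2,4,5,6,7,8} D(Z)={3,5,7}: X {2,4,5,6,7,8}->{2,4,5,6}
Constraint 4 (Z < Y) on D(Z)={3,5,7} D(Y)={3,4,5,7,8}: Y {3,4,5,7,8}->{4,5,7,8}
So after all 4 constraints: D(X) = {2,4,5,6}

Answer: {2,4,5,6}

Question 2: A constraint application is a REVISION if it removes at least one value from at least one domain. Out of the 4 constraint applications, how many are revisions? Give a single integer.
Constraint 1 (X != Y) on D(X)={2,4,5,6,7,8} D(Y)={3,4,5,7,8}: no change => not a revision
Constraint 2 (Y != Z) on D(Y)={3,4,5,7,8} D(Z)={3,5,7}: no change => not a revision
Constraint 3 (X < Z) on D(X)={2,4,5,6,7,8} D(Z)={3,5,7}: X {2,4,5,6,7,8}->{2,4,5,6} => REVISION
Constraint 4 (Z < Y) on D(Z)={3,5,7} D(Y)={3,4,5,7,8}: Y {3,4,5,7,8}->{4,5,7,8} => REVISION
Total revisions = 2

Answer: 2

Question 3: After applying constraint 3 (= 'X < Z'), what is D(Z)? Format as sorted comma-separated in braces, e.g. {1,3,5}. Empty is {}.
Answer: {3,5,7}

Derivation:
Constraint 1 (X != Y) on D(X)={2,4,5,6,7,8} D(Y)={3,4,5,7,8}: no change
Constraint 2 (Y != Z) on D(Y)={3,4,5,7,8} D(Z)={3,5,7}: no change
Constraint 3 (X < Z) on D(X)={2,4,5,6,7,8} D(Z)={3,5,7}: X {2,4,5,6,7,8}->{2,4,5,6}
So after constraint 3: D(Z) = {3,5,7}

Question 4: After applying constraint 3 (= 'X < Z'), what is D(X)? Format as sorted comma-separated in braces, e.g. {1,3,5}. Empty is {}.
Constraint 1 (X != Y) on D(X)={2,4,5,6,7,8} D(Y)={3,4,5,7,8}: no change
Constraint 2 (Y != Z) on D(Y)={3,4,5,7,8} D(Z)={3,5,7}: no change
Constraint 3 (X < Z) on D(X)={2,4,5,6,7,8} D(Z)={3,5,7}: X {2,4,5,6,7,8}->{2,4,5,6}
So after constraint 3: D(X) = {2,4,5,6}

Answer: {2,4,5,6}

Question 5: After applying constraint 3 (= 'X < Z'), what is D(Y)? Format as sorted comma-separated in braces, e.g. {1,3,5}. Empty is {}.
Answer: {3,4,5,7,8}

Derivation:
Constraint 1 (X != Y) on D(X)={2,4,5,6,7,8} D(Y)={3,4,5,7,8}: no change
Constraint 2 (Y != Z) on D(Y)={3,4,5,7,8} D(Z)={3,5,7}: no change
Constraint 3 (X < Z) on D(X)={2,4,5,6,7,8} D(Z)={3,5,7}: X {2,4,5,6,7,8}->{2,4,5,6}
So after constraint 3: D(Y) = {3,4,5,7,8}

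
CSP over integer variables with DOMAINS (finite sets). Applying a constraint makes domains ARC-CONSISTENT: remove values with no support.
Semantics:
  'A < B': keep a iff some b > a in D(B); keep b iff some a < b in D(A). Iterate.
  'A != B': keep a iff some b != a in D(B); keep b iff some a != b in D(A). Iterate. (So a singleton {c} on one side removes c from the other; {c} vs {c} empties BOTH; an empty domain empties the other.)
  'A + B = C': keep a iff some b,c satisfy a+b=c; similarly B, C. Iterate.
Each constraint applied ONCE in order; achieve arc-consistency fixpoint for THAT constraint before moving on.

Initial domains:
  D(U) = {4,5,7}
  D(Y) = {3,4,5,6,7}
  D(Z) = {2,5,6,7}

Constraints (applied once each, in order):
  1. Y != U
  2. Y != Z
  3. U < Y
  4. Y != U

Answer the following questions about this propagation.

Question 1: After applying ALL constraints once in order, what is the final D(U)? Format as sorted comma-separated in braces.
Constraint 1 (Y != U) on D(Y)={3,4,5,6,7} D(U)={4,5,7}: no change
Constraint 2 (Y != Z) on D(Y)={3,4,5,6,7} D(Z)={2,5,6,7}: no change
Constraint 3 (U < Y) on D(U)={4,5,7} D(Y)={3,4,5,6,7}: U {4,5,7}->{4,5}; Y {3,4,5,6,7}->{5,6,7}
Constraint 4 (Y != U) on D(Y)={5,6,7} D(U)={4,5}: no change
So after all 4 constraints: D(U) = {4,5}

Answer: {4,5}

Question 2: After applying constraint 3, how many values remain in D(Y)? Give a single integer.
Answer: 3

Derivation:
Constraint 1 (Y != U) on D(Y)={3,4,5,6,7} D(U)={4,5,7}: no change
Constraint 2 (Y != Z) on D(Y)={3,4,5,6,7} D(Z)={2,5,6,7}: no change
Constraint 3 (U < Y) on D(U)={4,5,7} D(Y)={3,4,5,6,7}: U {4,5,7}->{4,5}; Y {3,4,5,6,7}->{5,6,7}
So after constraint 3: D(Y)={5,6,7}, size = 3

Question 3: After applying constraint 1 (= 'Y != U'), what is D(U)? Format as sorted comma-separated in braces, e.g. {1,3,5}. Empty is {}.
Answer: {4,5,7}

Derivation:
Constraint 1 (Y != U) on D(Y)={3,4,5,6,7} D(U)={4,5,7}: no change
So after constraint 1: D(U) = {4,5,7}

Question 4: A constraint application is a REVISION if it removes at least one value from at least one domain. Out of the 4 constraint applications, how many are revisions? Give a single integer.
Constraint 1 (Y != U) on D(Y)={3,4,5,6,7} D(U)={4,5,7}: no change => not a revision
Constraint 2 (Y != Z) on D(Y)={3,4,5,6,7} D(Z)={2,5,6,7}: no change => not a revision
Constraint 3 (U < Y) on D(U)={4,5,7} D(Y)={3,4,5,6,7}: U {4,5,7}->{4,5}; Y {3,4,5,6,7}->{5,6,7} => REVISION
Constraint 4 (Y != U) on D(Y)={5,6,7} D(U)={4,5}: no change => not a revision
Total revisions = 1

Answer: 1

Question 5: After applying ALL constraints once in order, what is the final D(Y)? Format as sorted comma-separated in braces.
Constraint 1 (Y != U) on D(Y)={3,4,5,6,7} D(U)={4,5,7}: no change
Constraint 2 (Y != Z) on D(Y)={3,4,5,6,7} D(Z)={2,5,6,7}: no change
Constraint 3 (U < Y) on D(U)={4,5,7} D(Y)={3,4,5,6,7}: U {4,5,7}->{4,5}; Y {3,4,5,6,7}->{5,6,7}
Constraint 4 (Y != U) on D(Y)={5,6,7} D(U)={4,5}: no change
So after all 4 constraints: D(Y) = {5,6,7}

Answer: {5,6,7}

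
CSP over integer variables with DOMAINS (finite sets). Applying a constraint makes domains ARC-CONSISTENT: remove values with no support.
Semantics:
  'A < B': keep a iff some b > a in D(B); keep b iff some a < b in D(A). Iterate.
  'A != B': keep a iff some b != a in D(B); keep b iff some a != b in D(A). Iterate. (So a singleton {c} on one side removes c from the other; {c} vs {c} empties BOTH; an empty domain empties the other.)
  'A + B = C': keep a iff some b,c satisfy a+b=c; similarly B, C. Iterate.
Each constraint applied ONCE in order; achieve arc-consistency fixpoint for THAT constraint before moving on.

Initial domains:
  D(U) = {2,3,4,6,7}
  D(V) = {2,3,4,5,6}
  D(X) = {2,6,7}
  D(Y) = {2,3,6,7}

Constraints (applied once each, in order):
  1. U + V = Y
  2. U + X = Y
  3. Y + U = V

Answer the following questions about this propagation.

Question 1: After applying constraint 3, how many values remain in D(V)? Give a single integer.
Answer: 0

Derivation:
Constraint 1 (U + V = Y) on D(U)={2,3,4,6,7} D(V)={2,3,4,5,6} D(Y)={2,3,6,7}: U {2,3,4,6,7}->{2,3,4}; V {2,3,4,5,6}->{2,3,4,5}; Y {2,3,6,7}->{6,7}
Constraint 2 (U + X = Y) on D(U)={2,3,4} D(X)={2,6,7} D(Y)={6,7}: U {2,3,4}->{4}; X {2,6,7}->{2}; Y {6,7}->{6}
Constraint 3 (Y + U = V) on D(Y)={6} D(U)={4} D(V)={2,3,4,5}: Y {6}->{}; U {4}->{}; V {2,3,4,5}->{}
So after constraint 3: D(V)={}, size = 0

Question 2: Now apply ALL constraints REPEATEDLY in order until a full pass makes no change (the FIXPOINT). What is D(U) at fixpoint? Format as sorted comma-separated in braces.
Answer: {}

Derivation:
pass 0 (initial): D(U)={2,3,4,6,7}
pass 1: U {2,3,4,6,7}->{}; V {2,3,4,5,6}->{}; X {2,6,7}->{2}; Y {2,3,6,7}->{}
pass 2: X {2}->{}
pass 3: no change
Fixpoint after 3 passes: D(U) = {}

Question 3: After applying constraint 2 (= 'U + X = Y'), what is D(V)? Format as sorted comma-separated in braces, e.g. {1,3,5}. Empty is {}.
Answer: {2,3,4,5}

Derivation:
Constraint 1 (U + V = Y) on D(U)={2,3,4,6,7} D(V)={2,3,4,5,6} D(Y)={2,3,6,7}: U {2,3,4,6,7}->{2,3,4}; V {2,3,4,5,6}->{2,3,4,5}; Y {2,3,6,7}->{6,7}
Constraint 2 (U + X = Y) on D(U)={2,3,4} D(X)={2,6,7} D(Y)={6,7}: U {2,3,4}->{4}; X {2,6,7}->{2}; Y {6,7}->{6}
So after constraint 2: D(V) = {2,3,4,5}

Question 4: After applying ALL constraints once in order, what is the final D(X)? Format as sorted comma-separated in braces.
Constraint 1 (U + V = Y) on D(U)={2,3,4,6,7} D(V)={2,3,4,5,6} D(Y)={2,3,6,7}: U {2,3,4,6,7}->{2,3,4}; V {2,3,4,5,6}->{2,3,4,5}; Y {2,3,6,7}->{6,7}
Constraint 2 (U + X = Y) on D(U)={2,3,4} D(X)={2,6,7} D(Y)={6,7}: U {2,3,4}->{4}; X {2,6,7}->{2}; Y {6,7}->{6}
Constraint 3 (Y + U = V) on D(Y)={6} D(U)={4} D(V)={2,3,4,5}: Y {6}->{}; U {4}->{}; V {2,3,4,5}->{}
So after all 3 constraints: D(X) = {2}

Answer: {2}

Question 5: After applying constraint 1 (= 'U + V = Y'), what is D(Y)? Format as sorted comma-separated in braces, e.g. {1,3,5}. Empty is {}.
Constraint 1 (U + V = Y) on D(U)={2,3,4,6,7} D(V)={2,3,4,5,6} D(Y)={2,3,6,7}: U {2,3,4,6,7}->{2,3,4}; V {2,3,4,5,6}->{2,3,4,5}; Y {2,3,6,7}->{6,7}
So after constraint 1: D(Y) = {6,7}

Answer: {6,7}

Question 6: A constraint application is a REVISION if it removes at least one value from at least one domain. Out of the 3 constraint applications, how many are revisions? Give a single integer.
Answer: 3

Derivation:
Constraint 1 (U + V = Y) on D(U)={2,3,4,6,7} D(V)={2,3,4,5,6} D(Y)={2,3,6,7}: U {2,3,4,6,7}->{2,3,4}; V {2,3,4,5,6}->{2,3,4,5}; Y {2,3,6,7}->{6,7} => REVISION
Constraint 2 (U + X = Y) on D(U)={2,3,4} D(X)={2,6,7} D(Y)={6,7}: U {2,3,4}->{4}; X {2,6,7}->{2}; Y {6,7}->{6} => REVISION
Constraint 3 (Y + U = V) on D(Y)={6} D(U)={4} D(V)={2,3,4,5}: Y {6}->{}; U {4}->{}; V {2,3,4,5}->{} => REVISION
Total revisions = 3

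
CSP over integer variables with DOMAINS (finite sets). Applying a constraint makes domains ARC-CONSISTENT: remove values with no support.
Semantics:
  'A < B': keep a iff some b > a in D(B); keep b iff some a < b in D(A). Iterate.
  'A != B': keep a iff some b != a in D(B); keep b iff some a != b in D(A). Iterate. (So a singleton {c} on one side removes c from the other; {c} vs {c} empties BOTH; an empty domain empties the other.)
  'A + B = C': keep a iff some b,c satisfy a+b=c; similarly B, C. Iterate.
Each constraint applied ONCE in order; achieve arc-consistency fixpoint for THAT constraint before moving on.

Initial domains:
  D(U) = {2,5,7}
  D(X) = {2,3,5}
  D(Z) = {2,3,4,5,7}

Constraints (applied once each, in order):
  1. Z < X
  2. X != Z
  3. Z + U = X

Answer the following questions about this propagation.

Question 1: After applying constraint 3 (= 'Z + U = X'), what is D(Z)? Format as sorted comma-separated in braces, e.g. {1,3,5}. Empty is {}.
Constraint 1 (Z < X) on D(Z)={2,3,4,5,7} D(X)={2,3,5}: Z {2,3,4,5,7}->{2,3,4}; X {2,3,5}->{3,5}
Constraint 2 (X != Z) on D(X)={3,5} D(Z)={2,3,4}: no change
Constraint 3 (Z + U = X) on D(Z)={2,3,4} D(U)={2,5,7} D(X)={3,5}: Z {2,3,4}->{3}; U {2,5,7}->{2}; X {3,5}->{5}
So after constraint 3: D(Z) = {3}

Answer: {3}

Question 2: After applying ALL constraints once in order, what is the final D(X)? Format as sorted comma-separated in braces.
Constraint 1 (Z < X) on D(Z)={2,3,4,5,7} D(X)={2,3,5}: Z {2,3,4,5,7}->{2,3,4}; X {2,3,5}->{3,5}
Constraint 2 (X != Z) on D(X)={3,5} D(Z)={2,3,4}: no change
Constraint 3 (Z + U = X) on D(Z)={2,3,4} D(U)={2,5,7} D(X)={3,5}: Z {2,3,4}->{3}; U {2,5,7}->{2}; X {3,5}->{5}
So after all 3 constraints: D(X) = {5}

Answer: {5}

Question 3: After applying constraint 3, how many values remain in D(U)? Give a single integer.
Answer: 1

Derivation:
Constraint 1 (Z < X) on D(Z)={2,3,4,5,7} D(X)={2,3,5}: Z {2,3,4,5,7}->{2,3,4}; X {2,3,5}->{3,5}
Constraint 2 (X != Z) on D(X)={3,5} D(Z)={2,3,4}: no change
Constraint 3 (Z + U = X) on D(Z)={2,3,4} D(U)={2,5,7} D(X)={3,5}: Z {2,3,4}->{3}; U {2,5,7}->{2}; X {3,5}->{5}
So after constraint 3: D(U)={2}, size = 1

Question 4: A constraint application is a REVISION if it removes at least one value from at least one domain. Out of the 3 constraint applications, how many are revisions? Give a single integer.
Answer: 2

Derivation:
Constraint 1 (Z < X) on D(Z)={2,3,4,5,7} D(X)={2,3,5}: Z {2,3,4,5,7}->{2,3,4}; X {2,3,5}->{3,5} => REVISION
Constraint 2 (X != Z) on D(X)={3,5} D(Z)={2,3,4}: no change => not a revision
Constraint 3 (Z + U = X) on D(Z)={2,3,4} D(U)={2,5,7} D(X)={3,5}: Z {2,3,4}->{3}; U {2,5,7}->{2}; X {3,5}->{5} => REVISION
Total revisions = 2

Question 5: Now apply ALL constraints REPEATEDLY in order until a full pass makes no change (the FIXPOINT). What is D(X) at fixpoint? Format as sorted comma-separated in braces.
Answer: {5}

Derivation:
pass 0 (initial): D(X)={2,3,5}
pass 1: U {2,5,7}->{2}; X {2,3,5}->{5}; Z {2,3,4,5,7}->{3}
pass 2: no change
Fixpoint after 2 passes: D(X) = {5}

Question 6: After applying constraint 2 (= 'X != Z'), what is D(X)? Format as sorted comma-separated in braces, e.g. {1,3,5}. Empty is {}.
Constraint 1 (Z < X) on D(Z)={2,3,4,5,7} D(X)={2,3,5}: Z {2,3,4,5,7}->{2,3,4}; X {2,3,5}->{3,5}
Constraint 2 (X != Z) on D(X)={3,5} D(Z)={2,3,4}: no change
So after constraint 2: D(X) = {3,5}

Answer: {3,5}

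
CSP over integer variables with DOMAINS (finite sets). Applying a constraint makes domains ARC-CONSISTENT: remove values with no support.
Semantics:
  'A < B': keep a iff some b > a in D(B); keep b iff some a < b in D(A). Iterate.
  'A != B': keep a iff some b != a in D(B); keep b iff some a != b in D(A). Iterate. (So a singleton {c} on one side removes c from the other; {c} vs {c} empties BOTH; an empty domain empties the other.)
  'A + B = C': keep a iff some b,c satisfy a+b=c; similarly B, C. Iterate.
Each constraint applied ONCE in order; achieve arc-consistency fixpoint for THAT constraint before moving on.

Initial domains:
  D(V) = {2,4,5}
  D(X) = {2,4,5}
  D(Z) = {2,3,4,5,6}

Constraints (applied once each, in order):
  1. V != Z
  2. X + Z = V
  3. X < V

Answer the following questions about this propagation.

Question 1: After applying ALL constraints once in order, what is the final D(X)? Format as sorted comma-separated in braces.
Constraint 1 (V != Z) on D(V)={2,4,5} D(Z)={2,3,4,5,6}: no change
Constraint 2 (X + Z = V) on D(X)={2,4,5} D(Z)={2,3,4,5,6} D(V)={2,4,5}: X {2,4,5}->{2}; Z {2,3,4,5,6}->{2,3}; V {2,4,5}->{4,5}
Constraint 3 (X < V) on D(X)={2} D(V)={4,5}: no change
So after all 3 constraints: D(X) = {2}

Answer: {2}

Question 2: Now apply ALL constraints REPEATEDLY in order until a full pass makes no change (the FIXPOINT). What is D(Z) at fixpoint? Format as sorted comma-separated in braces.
pass 0 (initial): D(Z)={2,3,4,5,6}
pass 1: V {2,4,5}->{4,5}; X {2,4,5}->{2}; Z {2,3,4,5,6}->{2,3}
pass 2: no change
Fixpoint after 2 passes: D(Z) = {2,3}

Answer: {2,3}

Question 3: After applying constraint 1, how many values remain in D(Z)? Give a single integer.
Constraint 1 (V != Z) on D(V)={2,4,5} D(Z)={2,3,4,5,6}: no change
So after constraint 1: D(Z)={2,3,4,5,6}, size = 5

Answer: 5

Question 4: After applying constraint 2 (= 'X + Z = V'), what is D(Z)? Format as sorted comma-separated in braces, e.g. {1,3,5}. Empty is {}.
Constraint 1 (V != Z) on D(V)={2,4,5} D(Z)={2,3,4,5,6}: no change
Constraint 2 (X + Z = V) on D(X)={2,4,5} D(Z)={2,3,4,5,6} D(V)={2,4,5}: X {2,4,5}->{2}; Z {2,3,4,5,6}->{2,3}; V {2,4,5}->{4,5}
So after constraint 2: D(Z) = {2,3}

Answer: {2,3}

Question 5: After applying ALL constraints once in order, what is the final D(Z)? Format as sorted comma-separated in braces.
Constraint 1 (V != Z) on D(V)={2,4,5} D(Z)={2,3,4,5,6}: no change
Constraint 2 (X + Z = V) on D(X)={2,4,5} D(Z)={2,3,4,5,6} D(V)={2,4,5}: X {2,4,5}->{2}; Z {2,3,4,5,6}->{2,3}; V {2,4,5}->{4,5}
Constraint 3 (X < V) on D(X)={2} D(V)={4,5}: no change
So after all 3 constraints: D(Z) = {2,3}

Answer: {2,3}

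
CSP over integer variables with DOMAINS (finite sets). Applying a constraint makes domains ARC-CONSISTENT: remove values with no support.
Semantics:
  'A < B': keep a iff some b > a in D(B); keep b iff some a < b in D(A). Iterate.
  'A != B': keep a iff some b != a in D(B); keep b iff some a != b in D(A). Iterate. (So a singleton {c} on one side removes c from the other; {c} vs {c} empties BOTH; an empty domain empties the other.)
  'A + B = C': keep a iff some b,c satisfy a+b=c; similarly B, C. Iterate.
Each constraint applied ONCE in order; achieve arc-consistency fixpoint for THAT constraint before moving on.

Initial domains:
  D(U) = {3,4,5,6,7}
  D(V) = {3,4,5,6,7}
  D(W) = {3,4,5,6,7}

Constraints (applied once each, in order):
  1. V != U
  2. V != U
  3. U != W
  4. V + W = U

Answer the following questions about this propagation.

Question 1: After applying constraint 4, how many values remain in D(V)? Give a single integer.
Answer: 2

Derivation:
Constraint 1 (V != U) on D(V)={3,4,5,6,7} D(U)={3,4,5,6,7}: no change
Constraint 2 (V != U) on D(V)={3,4,5,6,7} D(U)={3,4,5,6,7}: no change
Constraint 3 (U != W) on D(U)={3,4,5,6,7} D(W)={3,4,5,6,7}: no change
Constraint 4 (V + W = U) on D(V)={3,4,5,6,7} D(W)={3,4,5,6,7} D(U)={3,4,5,6,7}: V {3,4,5,6,7}->{3,4}; W {3,4,5,6,7}->{3,4}; U {3,4,5,6,7}->{6,7}
So after constraint 4: D(V)={3,4}, size = 2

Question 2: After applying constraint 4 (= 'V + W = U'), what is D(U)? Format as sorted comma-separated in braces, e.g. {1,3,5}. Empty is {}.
Constraint 1 (V != U) on D(V)={3,4,5,6,7} D(U)={3,4,5,6,7}: no change
Constraint 2 (V != U) on D(V)={3,4,5,6,7} D(U)={3,4,5,6,7}: no change
Constraint 3 (U != W) on D(U)={3,4,5,6,7} D(W)={3,4,5,6,7}: no change
Constraint 4 (V + W = U) on D(V)={3,4,5,6,7} D(W)={3,4,5,6,7} D(U)={3,4,5,6,7}: V {3,4,5,6,7}->{3,4}; W {3,4,5,6,7}->{3,4}; U {3,4,5,6,7}->{6,7}
So after constraint 4: D(U) = {6,7}

Answer: {6,7}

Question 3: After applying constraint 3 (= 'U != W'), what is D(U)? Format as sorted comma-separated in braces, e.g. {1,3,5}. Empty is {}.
Answer: {3,4,5,6,7}

Derivation:
Constraint 1 (V != U) on D(V)={3,4,5,6,7} D(U)={3,4,5,6,7}: no change
Constraint 2 (V != U) on D(V)={3,4,5,6,7} D(U)={3,4,5,6,7}: no change
Constraint 3 (U != W) on D(U)={3,4,5,6,7} D(W)={3,4,5,6,7}: no change
So after constraint 3: D(U) = {3,4,5,6,7}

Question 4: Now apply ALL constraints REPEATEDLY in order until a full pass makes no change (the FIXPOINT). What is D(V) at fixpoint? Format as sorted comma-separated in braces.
Answer: {3,4}

Derivation:
pass 0 (initial): D(V)={3,4,5,6,7}
pass 1: U {3,4,5,6,7}->{6,7}; V {3,4,5,6,7}->{3,4}; W {3,4,5,6,7}->{3,4}
pass 2: no change
Fixpoint after 2 passes: D(V) = {3,4}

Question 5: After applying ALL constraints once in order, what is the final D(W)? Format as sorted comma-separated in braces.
Constraint 1 (V != U) on D(V)={3,4,5,6,7} D(U)={3,4,5,6,7}: no change
Constraint 2 (V != U) on D(V)={3,4,5,6,7} D(U)={3,4,5,6,7}: no change
Constraint 3 (U != W) on D(U)={3,4,5,6,7} D(W)={3,4,5,6,7}: no change
Constraint 4 (V + W = U) on D(V)={3,4,5,6,7} D(W)={3,4,5,6,7} D(U)={3,4,5,6,7}: V {3,4,5,6,7}->{3,4}; W {3,4,5,6,7}->{3,4}; U {3,4,5,6,7}->{6,7}
So after all 4 constraints: D(W) = {3,4}

Answer: {3,4}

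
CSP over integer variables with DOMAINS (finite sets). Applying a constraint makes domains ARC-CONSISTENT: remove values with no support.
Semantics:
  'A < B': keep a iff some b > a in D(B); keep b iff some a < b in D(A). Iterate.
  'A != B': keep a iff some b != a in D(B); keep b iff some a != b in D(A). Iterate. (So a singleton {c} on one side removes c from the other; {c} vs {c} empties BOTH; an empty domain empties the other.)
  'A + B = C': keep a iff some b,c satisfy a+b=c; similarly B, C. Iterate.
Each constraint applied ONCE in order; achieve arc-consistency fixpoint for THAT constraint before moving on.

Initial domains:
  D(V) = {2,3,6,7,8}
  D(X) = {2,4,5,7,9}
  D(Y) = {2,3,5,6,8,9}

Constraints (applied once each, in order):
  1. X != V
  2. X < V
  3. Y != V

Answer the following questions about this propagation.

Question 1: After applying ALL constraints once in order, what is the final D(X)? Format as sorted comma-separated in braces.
Constraint 1 (X != V) on D(X)={2,4,5,7,9} D(V)={2,3,6,7,8}: no change
Constraint 2 (X < V) on D(X)={2,4,5,7,9} D(V)={2,3,6,7,8}: X {2,4,5,7,9}->{2,4,5,7}; V {2,3,6,7,8}->{3,6,7,8}
Constraint 3 (Y != V) on D(Y)={2,3,5,6,8,9} D(V)={3,6,7,8}: no change
So after all 3 constraints: D(X) = {2,4,5,7}

Answer: {2,4,5,7}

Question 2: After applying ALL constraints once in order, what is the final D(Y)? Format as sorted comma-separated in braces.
Constraint 1 (X != V) on D(X)={2,4,5,7,9} D(V)={2,3,6,7,8}: no change
Constraint 2 (X < V) on D(X)={2,4,5,7,9} D(V)={2,3,6,7,8}: X {2,4,5,7,9}->{2,4,5,7}; V {2,3,6,7,8}->{3,6,7,8}
Constraint 3 (Y != V) on D(Y)={2,3,5,6,8,9} D(V)={3,6,7,8}: no change
So after all 3 constraints: D(Y) = {2,3,5,6,8,9}

Answer: {2,3,5,6,8,9}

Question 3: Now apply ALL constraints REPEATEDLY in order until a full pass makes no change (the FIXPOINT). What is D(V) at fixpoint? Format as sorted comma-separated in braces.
pass 0 (initial): D(V)={2,3,6,7,8}
pass 1: V {2,3,6,7,8}->{3,6,7,8}; X {2,4,5,7,9}->{2,4,5,7}
pass 2: no change
Fixpoint after 2 passes: D(V) = {3,6,7,8}

Answer: {3,6,7,8}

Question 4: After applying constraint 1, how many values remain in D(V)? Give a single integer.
Constraint 1 (X != V) on D(X)={2,4,5,7,9} D(V)={2,3,6,7,8}: no change
So after constraint 1: D(V)={2,3,6,7,8}, size = 5

Answer: 5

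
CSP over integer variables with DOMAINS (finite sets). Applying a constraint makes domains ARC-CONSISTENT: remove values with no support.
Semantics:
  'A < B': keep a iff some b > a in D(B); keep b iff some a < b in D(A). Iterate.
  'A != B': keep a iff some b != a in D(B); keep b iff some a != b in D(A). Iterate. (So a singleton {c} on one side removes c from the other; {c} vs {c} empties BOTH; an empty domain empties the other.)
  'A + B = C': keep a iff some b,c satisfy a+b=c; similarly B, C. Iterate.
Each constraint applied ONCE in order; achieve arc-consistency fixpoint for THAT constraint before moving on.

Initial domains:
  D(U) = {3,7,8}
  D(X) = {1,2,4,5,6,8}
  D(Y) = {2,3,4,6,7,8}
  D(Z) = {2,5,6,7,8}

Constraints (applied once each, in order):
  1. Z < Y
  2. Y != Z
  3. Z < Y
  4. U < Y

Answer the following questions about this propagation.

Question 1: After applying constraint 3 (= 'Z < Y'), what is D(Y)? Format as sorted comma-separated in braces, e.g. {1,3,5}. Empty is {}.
Constraint 1 (Z < Y) on D(Z)={2,5,6,7,8} D(Y)={2,3,4,6,7,8}: Z {2,5,6,7,8}->{2,5,6,7}; Y {2,3,4,6,7,8}->{3,4,6,7,8}
Constraint 2 (Y != Z) on D(Y)={3,4,6,7,8} D(Z)={2,5,6,7}: no change
Constraint 3 (Z < Y) on D(Z)={2,5,6,7} D(Y)={3,4,6,7,8}: no change
So after constraint 3: D(Y) = {3,4,6,7,8}

Answer: {3,4,6,7,8}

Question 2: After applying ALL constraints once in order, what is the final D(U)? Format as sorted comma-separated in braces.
Constraint 1 (Z < Y) on D(Z)={2,5,6,7,8} D(Y)={2,3,4,6,7,8}: Z {2,5,6,7,8}->{2,5,6,7}; Y {2,3,4,6,7,8}->{3,4,6,7,8}
Constraint 2 (Y != Z) on D(Y)={3,4,6,7,8} D(Z)={2,5,6,7}: no change
Constraint 3 (Z < Y) on D(Z)={2,5,6,7} D(Y)={3,4,6,7,8}: no change
Constraint 4 (U < Y) on D(U)={3,7,8} D(Y)={3,4,6,7,8}: U {3,7,8}->{3,7}; Y {3,4,6,7,8}->{4,6,7,8}
So after all 4 constraints: D(U) = {3,7}

Answer: {3,7}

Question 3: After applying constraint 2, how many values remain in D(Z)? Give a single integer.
Constraint 1 (Z < Y) on D(Z)={2,5,6,7,8} D(Y)={2,3,4,6,7,8}: Z {2,5,6,7,8}->{2,5,6,7}; Y {2,3,4,6,7,8}->{3,4,6,7,8}
Constraint 2 (Y != Z) on D(Y)={3,4,6,7,8} D(Z)={2,5,6,7}: no change
So after constraint 2: D(Z)={2,5,6,7}, size = 4

Answer: 4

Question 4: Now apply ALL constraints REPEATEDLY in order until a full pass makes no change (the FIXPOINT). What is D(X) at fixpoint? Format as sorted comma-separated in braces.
pass 0 (initial): D(X)={1,2,4,5,6,8}
pass 1: U {3,7,8}->{3,7}; Y {2,3,4,6,7,8}->{4,6,7,8}; Z {2,5,6,7,8}->{2,5,6,7}
pass 2: no change
Fixpoint after 2 passes: D(X) = {1,2,4,5,6,8}

Answer: {1,2,4,5,6,8}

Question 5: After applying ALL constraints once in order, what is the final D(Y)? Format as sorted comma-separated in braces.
Constraint 1 (Z < Y) on D(Z)={2,5,6,7,8} D(Y)={2,3,4,6,7,8}: Z {2,5,6,7,8}->{2,5,6,7}; Y {2,3,4,6,7,8}->{3,4,6,7,8}
Constraint 2 (Y != Z) on D(Y)={3,4,6,7,8} D(Z)={2,5,6,7}: no change
Constraint 3 (Z < Y) on D(Z)={2,5,6,7} D(Y)={3,4,6,7,8}: no change
Constraint 4 (U < Y) on D(U)={3,7,8} D(Y)={3,4,6,7,8}: U {3,7,8}->{3,7}; Y {3,4,6,7,8}->{4,6,7,8}
So after all 4 constraints: D(Y) = {4,6,7,8}

Answer: {4,6,7,8}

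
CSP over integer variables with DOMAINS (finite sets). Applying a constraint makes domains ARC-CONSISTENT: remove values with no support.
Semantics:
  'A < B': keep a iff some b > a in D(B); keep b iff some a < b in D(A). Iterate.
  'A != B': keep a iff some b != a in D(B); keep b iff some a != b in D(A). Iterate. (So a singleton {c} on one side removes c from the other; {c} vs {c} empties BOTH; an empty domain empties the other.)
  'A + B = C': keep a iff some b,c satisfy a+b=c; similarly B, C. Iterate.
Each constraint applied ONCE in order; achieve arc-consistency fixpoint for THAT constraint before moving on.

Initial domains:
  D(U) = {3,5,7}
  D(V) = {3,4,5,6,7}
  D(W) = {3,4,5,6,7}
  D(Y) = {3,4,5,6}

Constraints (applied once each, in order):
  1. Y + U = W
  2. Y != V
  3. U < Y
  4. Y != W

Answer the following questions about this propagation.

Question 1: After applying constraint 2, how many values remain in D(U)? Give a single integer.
Constraint 1 (Y + U = W) on D(Y)={3,4,5,6} D(U)={3,5,7} D(W)={3,4,5,6,7}: Y {3,4,5,6}->{3,4}; U {3,5,7}->{3}; W {3,4,5,6,7}->{6,7}
Constraint 2 (Y != V) on D(Y)={3,4} D(V)={3,4,5,6,7}: no change
So after constraint 2: D(U)={3}, size = 1

Answer: 1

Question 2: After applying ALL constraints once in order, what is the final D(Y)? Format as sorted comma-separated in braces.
Answer: {4}

Derivation:
Constraint 1 (Y + U = W) on D(Y)={3,4,5,6} D(U)={3,5,7} D(W)={3,4,5,6,7}: Y {3,4,5,6}->{3,4}; U {3,5,7}->{3}; W {3,4,5,6,7}->{6,7}
Constraint 2 (Y != V) on D(Y)={3,4} D(V)={3,4,5,6,7}: no change
Constraint 3 (U < Y) on D(U)={3} D(Y)={3,4}: Y {3,4}->{4}
Constraint 4 (Y != W) on D(Y)={4} D(W)={6,7}: no change
So after all 4 constraints: D(Y) = {4}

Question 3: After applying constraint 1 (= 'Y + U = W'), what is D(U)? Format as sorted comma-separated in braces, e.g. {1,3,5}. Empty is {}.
Answer: {3}

Derivation:
Constraint 1 (Y + U = W) on D(Y)={3,4,5,6} D(U)={3,5,7} D(W)={3,4,5,6,7}: Y {3,4,5,6}->{3,4}; U {3,5,7}->{3}; W {3,4,5,6,7}->{6,7}
So after constraint 1: D(U) = {3}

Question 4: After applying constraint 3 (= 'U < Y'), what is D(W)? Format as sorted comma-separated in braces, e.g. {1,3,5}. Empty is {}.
Constraint 1 (Y + U = W) on D(Y)={3,4,5,6} D(U)={3,5,7} D(W)={3,4,5,6,7}: Y {3,4,5,6}->{3,4}; U {3,5,7}->{3}; W {3,4,5,6,7}->{6,7}
Constraint 2 (Y != V) on D(Y)={3,4} D(V)={3,4,5,6,7}: no change
Constraint 3 (U < Y) on D(U)={3} D(Y)={3,4}: Y {3,4}->{4}
So after constraint 3: D(W) = {6,7}

Answer: {6,7}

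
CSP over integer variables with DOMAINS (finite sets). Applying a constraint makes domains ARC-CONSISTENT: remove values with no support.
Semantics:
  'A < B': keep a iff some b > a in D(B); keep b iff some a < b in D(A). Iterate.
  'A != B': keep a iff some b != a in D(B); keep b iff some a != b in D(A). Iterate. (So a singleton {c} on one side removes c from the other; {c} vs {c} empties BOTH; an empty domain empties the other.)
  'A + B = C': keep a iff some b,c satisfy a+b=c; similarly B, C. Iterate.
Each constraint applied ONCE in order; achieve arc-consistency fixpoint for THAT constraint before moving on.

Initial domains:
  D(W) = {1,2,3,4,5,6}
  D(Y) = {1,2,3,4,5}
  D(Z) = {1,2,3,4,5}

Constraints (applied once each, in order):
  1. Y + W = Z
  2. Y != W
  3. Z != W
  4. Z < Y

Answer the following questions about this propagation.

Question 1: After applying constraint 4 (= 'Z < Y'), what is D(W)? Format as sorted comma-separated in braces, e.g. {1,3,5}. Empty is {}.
Constraint 1 (Y + W = Z) on D(Y)={1,2,3,4,5} D(W)={1,2,3,4,5,6} D(Z)={1,2,3,4,5}: Y {1,2,3,4,5}->{1,2,3,4}; W {1,2,3,4,5,6}->{1,2,3,4}; Z {1,2,3,4,5}->{2,3,4,5}
Constraint 2 (Y != W) on D(Y)={1,2,3,4} D(W)={1,2,3,4}: no change
Constraint 3 (Z != W) on D(Z)={2,3,4,5} D(W)={1,2,3,4}: no change
Constraint 4 (Z < Y) on D(Z)={2,3,4,5} D(Y)={1,2,3,4}: Z {2,3,4,5}->{2,3}; Y {1,2,3,4}->{3,4}
So after constraint 4: D(W) = {1,2,3,4}

Answer: {1,2,3,4}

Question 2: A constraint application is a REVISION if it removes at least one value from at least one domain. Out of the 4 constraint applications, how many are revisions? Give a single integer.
Answer: 2

Derivation:
Constraint 1 (Y + W = Z) on D(Y)={1,2,3,4,5} D(W)={1,2,3,4,5,6} D(Z)={1,2,3,4,5}: Y {1,2,3,4,5}->{1,2,3,4}; W {1,2,3,4,5,6}->{1,2,3,4}; Z {1,2,3,4,5}->{2,3,4,5} => REVISION
Constraint 2 (Y != W) on D(Y)={1,2,3,4} D(W)={1,2,3,4}: no change => not a revision
Constraint 3 (Z != W) on D(Z)={2,3,4,5} D(W)={1,2,3,4}: no change => not a revision
Constraint 4 (Z < Y) on D(Z)={2,3,4,5} D(Y)={1,2,3,4}: Z {2,3,4,5}->{2,3}; Y {1,2,3,4}->{3,4} => REVISION
Total revisions = 2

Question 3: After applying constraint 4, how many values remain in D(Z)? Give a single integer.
Answer: 2

Derivation:
Constraint 1 (Y + W = Z) on D(Y)={1,2,3,4,5} D(W)={1,2,3,4,5,6} D(Z)={1,2,3,4,5}: Y {1,2,3,4,5}->{1,2,3,4}; W {1,2,3,4,5,6}->{1,2,3,4}; Z {1,2,3,4,5}->{2,3,4,5}
Constraint 2 (Y != W) on D(Y)={1,2,3,4} D(W)={1,2,3,4}: no change
Constraint 3 (Z != W) on D(Z)={2,3,4,5} D(W)={1,2,3,4}: no change
Constraint 4 (Z < Y) on D(Z)={2,3,4,5} D(Y)={1,2,3,4}: Z {2,3,4,5}->{2,3}; Y {1,2,3,4}->{3,4}
So after constraint 4: D(Z)={2,3}, size = 2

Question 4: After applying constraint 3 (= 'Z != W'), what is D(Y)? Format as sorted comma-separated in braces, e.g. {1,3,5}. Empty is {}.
Constraint 1 (Y + W = Z) on D(Y)={1,2,3,4,5} D(W)={1,2,3,4,5,6} D(Z)={1,2,3,4,5}: Y {1,2,3,4,5}->{1,2,3,4}; W {1,2,3,4,5,6}->{1,2,3,4}; Z {1,2,3,4,5}->{2,3,4,5}
Constraint 2 (Y != W) on D(Y)={1,2,3,4} D(W)={1,2,3,4}: no change
Constraint 3 (Z != W) on D(Z)={2,3,4,5} D(W)={1,2,3,4}: no change
So after constraint 3: D(Y) = {1,2,3,4}

Answer: {1,2,3,4}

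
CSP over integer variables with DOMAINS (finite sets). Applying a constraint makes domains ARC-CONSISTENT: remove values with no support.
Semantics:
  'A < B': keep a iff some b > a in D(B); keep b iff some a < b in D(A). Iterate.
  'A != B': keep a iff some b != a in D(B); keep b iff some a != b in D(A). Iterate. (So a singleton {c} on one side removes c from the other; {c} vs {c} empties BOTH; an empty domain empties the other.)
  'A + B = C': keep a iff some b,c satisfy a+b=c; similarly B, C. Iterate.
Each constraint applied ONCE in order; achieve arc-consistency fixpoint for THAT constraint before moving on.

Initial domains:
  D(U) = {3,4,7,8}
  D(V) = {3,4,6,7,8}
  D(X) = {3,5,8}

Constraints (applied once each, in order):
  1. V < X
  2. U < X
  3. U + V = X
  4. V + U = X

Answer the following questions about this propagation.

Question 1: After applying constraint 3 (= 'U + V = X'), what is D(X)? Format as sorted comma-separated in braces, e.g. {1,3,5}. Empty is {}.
Constraint 1 (V < X) on D(V)={3,4,6,7,8} D(X)={3,5,8}: V {3,4,6,7,8}->{3,4,6,7}; X {3,5,8}->{5,8}
Constraint 2 (U < X) on D(U)={3,4,7,8} D(X)={5,8}: U {3,4,7,8}->{3,4,7}
Constraint 3 (U + V = X) on D(U)={3,4,7} D(V)={3,4,6,7} D(X)={5,8}: U {3,4,7}->{4}; V {3,4,6,7}->{4}; X {5,8}->{8}
So after constraint 3: D(X) = {8}

Answer: {8}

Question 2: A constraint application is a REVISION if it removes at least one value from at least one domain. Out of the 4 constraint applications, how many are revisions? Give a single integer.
Constraint 1 (V < X) on D(V)={3,4,6,7,8} D(X)={3,5,8}: V {3,4,6,7,8}->{3,4,6,7}; X {3,5,8}->{5,8} => REVISION
Constraint 2 (U < X) on D(U)={3,4,7,8} D(X)={5,8}: U {3,4,7,8}->{3,4,7} => REVISION
Constraint 3 (U + V = X) on D(U)={3,4,7} D(V)={3,4,6,7} D(X)={5,8}: U {3,4,7}->{4}; V {3,4,6,7}->{4}; X {5,8}->{8} => REVISION
Constraint 4 (V + U = X) on D(V)={4} D(U)={4} D(X)={8}: no change => not a revision
Total revisions = 3

Answer: 3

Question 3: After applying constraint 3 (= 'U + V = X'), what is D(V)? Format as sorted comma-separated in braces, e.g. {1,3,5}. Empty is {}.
Constraint 1 (V < X) on D(V)={3,4,6,7,8} D(X)={3,5,8}: V {3,4,6,7,8}->{3,4,6,7}; X {3,5,8}->{5,8}
Constraint 2 (U < X) on D(U)={3,4,7,8} D(X)={5,8}: U {3,4,7,8}->{3,4,7}
Constraint 3 (U + V = X) on D(U)={3,4,7} D(V)={3,4,6,7} D(X)={5,8}: U {3,4,7}->{4}; V {3,4,6,7}->{4}; X {5,8}->{8}
So after constraint 3: D(V) = {4}

Answer: {4}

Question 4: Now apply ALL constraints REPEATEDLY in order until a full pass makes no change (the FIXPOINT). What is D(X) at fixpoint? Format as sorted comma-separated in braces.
pass 0 (initial): D(X)={3,5,8}
pass 1: U {3,4,7,8}->{4}; V {3,4,6,7,8}->{4}; X {3,5,8}->{8}
pass 2: no change
Fixpoint after 2 passes: D(X) = {8}

Answer: {8}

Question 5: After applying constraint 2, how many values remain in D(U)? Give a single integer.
Answer: 3

Derivation:
Constraint 1 (V < X) on D(V)={3,4,6,7,8} D(X)={3,5,8}: V {3,4,6,7,8}->{3,4,6,7}; X {3,5,8}->{5,8}
Constraint 2 (U < X) on D(U)={3,4,7,8} D(X)={5,8}: U {3,4,7,8}->{3,4,7}
So after constraint 2: D(U)={3,4,7}, size = 3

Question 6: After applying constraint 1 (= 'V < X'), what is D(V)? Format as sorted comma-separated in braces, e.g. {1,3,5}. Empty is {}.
Answer: {3,4,6,7}

Derivation:
Constraint 1 (V < X) on D(V)={3,4,6,7,8} D(X)={3,5,8}: V {3,4,6,7,8}->{3,4,6,7}; X {3,5,8}->{5,8}
So after constraint 1: D(V) = {3,4,6,7}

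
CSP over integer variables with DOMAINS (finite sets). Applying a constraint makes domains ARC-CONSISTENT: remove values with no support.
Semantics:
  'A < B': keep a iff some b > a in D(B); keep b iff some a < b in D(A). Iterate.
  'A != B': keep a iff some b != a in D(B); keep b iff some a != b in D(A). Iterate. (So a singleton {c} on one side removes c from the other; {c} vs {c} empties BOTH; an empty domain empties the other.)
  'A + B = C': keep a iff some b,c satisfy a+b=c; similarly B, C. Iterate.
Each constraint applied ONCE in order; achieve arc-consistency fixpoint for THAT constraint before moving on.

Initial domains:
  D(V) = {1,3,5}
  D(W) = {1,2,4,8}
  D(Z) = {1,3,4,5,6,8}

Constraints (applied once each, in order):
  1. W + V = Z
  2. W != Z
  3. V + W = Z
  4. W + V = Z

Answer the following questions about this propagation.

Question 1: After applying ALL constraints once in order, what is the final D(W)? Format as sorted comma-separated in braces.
Constraint 1 (W + V = Z) on D(W)={1,2,4,8} D(V)={1,3,5} D(Z)={1,3,4,5,6,8}: W {1,2,4,8}->{1,2,4}; Z {1,3,4,5,6,8}->{3,4,5,6}
Constraint 2 (W != Z) on D(W)={1,2,4} D(Z)={3,4,5,6}: no change
Constraint 3 (V + W = Z) on D(V)={1,3,5} D(W)={1,2,4} D(Z)={3,4,5,6}: no change
Constraint 4 (W + V = Z) on D(W)={1,2,4} D(V)={1,3,5} D(Z)={3,4,5,6}: no change
So after all 4 constraints: D(W) = {1,2,4}

Answer: {1,2,4}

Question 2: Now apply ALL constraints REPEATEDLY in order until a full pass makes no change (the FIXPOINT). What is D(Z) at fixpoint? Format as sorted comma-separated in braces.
Answer: {3,4,5,6}

Derivation:
pass 0 (initial): D(Z)={1,3,4,5,6,8}
pass 1: W {1,2,4,8}->{1,2,4}; Z {1,3,4,5,6,8}->{3,4,5,6}
pass 2: no change
Fixpoint after 2 passes: D(Z) = {3,4,5,6}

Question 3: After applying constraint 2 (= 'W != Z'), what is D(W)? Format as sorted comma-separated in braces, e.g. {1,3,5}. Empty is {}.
Constraint 1 (W + V = Z) on D(W)={1,2,4,8} D(V)={1,3,5} D(Z)={1,3,4,5,6,8}: W {1,2,4,8}->{1,2,4}; Z {1,3,4,5,6,8}->{3,4,5,6}
Constraint 2 (W != Z) on D(W)={1,2,4} D(Z)={3,4,5,6}: no change
So after constraint 2: D(W) = {1,2,4}

Answer: {1,2,4}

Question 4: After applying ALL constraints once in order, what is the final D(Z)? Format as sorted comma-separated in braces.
Constraint 1 (W + V = Z) on D(W)={1,2,4,8} D(V)={1,3,5} D(Z)={1,3,4,5,6,8}: W {1,2,4,8}->{1,2,4}; Z {1,3,4,5,6,8}->{3,4,5,6}
Constraint 2 (W != Z) on D(W)={1,2,4} D(Z)={3,4,5,6}: no change
Constraint 3 (V + W = Z) on D(V)={1,3,5} D(W)={1,2,4} D(Z)={3,4,5,6}: no change
Constraint 4 (W + V = Z) on D(W)={1,2,4} D(V)={1,3,5} D(Z)={3,4,5,6}: no change
So after all 4 constraints: D(Z) = {3,4,5,6}

Answer: {3,4,5,6}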